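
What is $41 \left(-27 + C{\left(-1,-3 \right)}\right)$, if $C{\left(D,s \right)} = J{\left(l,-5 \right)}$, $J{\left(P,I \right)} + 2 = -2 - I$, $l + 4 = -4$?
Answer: $-1066$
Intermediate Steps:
$l = -8$ ($l = -4 - 4 = -8$)
$J{\left(P,I \right)} = -4 - I$ ($J{\left(P,I \right)} = -2 - \left(2 + I\right) = -4 - I$)
$C{\left(D,s \right)} = 1$ ($C{\left(D,s \right)} = -4 - -5 = -4 + 5 = 1$)
$41 \left(-27 + C{\left(-1,-3 \right)}\right) = 41 \left(-27 + 1\right) = 41 \left(-26\right) = -1066$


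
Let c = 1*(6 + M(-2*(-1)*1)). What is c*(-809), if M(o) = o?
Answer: -6472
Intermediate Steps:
c = 8 (c = 1*(6 - 2*(-1)*1) = 1*(6 + 2*1) = 1*(6 + 2) = 1*8 = 8)
c*(-809) = 8*(-809) = -6472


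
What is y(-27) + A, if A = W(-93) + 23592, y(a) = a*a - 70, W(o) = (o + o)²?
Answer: 58847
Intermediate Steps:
W(o) = 4*o² (W(o) = (2*o)² = 4*o²)
y(a) = -70 + a² (y(a) = a² - 70 = -70 + a²)
A = 58188 (A = 4*(-93)² + 23592 = 4*8649 + 23592 = 34596 + 23592 = 58188)
y(-27) + A = (-70 + (-27)²) + 58188 = (-70 + 729) + 58188 = 659 + 58188 = 58847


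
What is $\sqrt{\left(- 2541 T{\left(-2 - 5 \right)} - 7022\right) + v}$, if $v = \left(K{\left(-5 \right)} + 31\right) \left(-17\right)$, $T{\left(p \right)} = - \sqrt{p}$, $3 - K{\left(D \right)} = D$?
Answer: $\sqrt{-7685 + 2541 i \sqrt{7}} \approx 35.536 + 94.593 i$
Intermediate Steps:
$K{\left(D \right)} = 3 - D$
$v = -663$ ($v = \left(\left(3 - -5\right) + 31\right) \left(-17\right) = \left(\left(3 + 5\right) + 31\right) \left(-17\right) = \left(8 + 31\right) \left(-17\right) = 39 \left(-17\right) = -663$)
$\sqrt{\left(- 2541 T{\left(-2 - 5 \right)} - 7022\right) + v} = \sqrt{\left(- 2541 \left(- \sqrt{-2 - 5}\right) - 7022\right) - 663} = \sqrt{\left(- 2541 \left(- \sqrt{-7}\right) - 7022\right) - 663} = \sqrt{\left(- 2541 \left(- i \sqrt{7}\right) - 7022\right) - 663} = \sqrt{\left(2541 i \sqrt{7} - 7022\right) - 663} = \sqrt{\left(-7022 + 2541 i \sqrt{7}\right) - 663} = \sqrt{-7685 + 2541 i \sqrt{7}}$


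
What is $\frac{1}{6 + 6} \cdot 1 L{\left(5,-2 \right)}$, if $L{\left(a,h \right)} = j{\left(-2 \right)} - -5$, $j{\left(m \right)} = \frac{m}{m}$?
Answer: $\frac{1}{2} \approx 0.5$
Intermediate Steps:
$j{\left(m \right)} = 1$
$L{\left(a,h \right)} = 6$ ($L{\left(a,h \right)} = 1 - -5 = 1 + 5 = 6$)
$\frac{1}{6 + 6} \cdot 1 L{\left(5,-2 \right)} = \frac{1}{6 + 6} \cdot 1 \cdot 6 = \frac{1}{12} \cdot 1 \cdot 6 = \frac{1}{12} \cdot 6 = \frac{1}{2}$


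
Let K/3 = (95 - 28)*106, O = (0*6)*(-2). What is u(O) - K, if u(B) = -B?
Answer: -21306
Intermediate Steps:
O = 0 (O = 0*(-2) = 0)
K = 21306 (K = 3*((95 - 28)*106) = 3*(67*106) = 3*7102 = 21306)
u(O) - K = -1*0 - 1*21306 = 0 - 21306 = -21306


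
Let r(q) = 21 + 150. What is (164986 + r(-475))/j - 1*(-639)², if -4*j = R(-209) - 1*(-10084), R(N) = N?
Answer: -4032830503/9875 ≈ -4.0839e+5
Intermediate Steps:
r(q) = 171
j = -9875/4 (j = -(-209 - 1*(-10084))/4 = -(-209 + 10084)/4 = -¼*9875 = -9875/4 ≈ -2468.8)
(164986 + r(-475))/j - 1*(-639)² = (164986 + 171)/(-9875/4) - 1*(-639)² = 165157*(-4/9875) - 1*408321 = -660628/9875 - 408321 = -4032830503/9875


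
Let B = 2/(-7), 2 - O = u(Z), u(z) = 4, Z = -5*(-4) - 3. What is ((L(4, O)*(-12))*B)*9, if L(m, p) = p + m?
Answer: 432/7 ≈ 61.714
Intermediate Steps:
Z = 17 (Z = 20 - 3 = 17)
O = -2 (O = 2 - 1*4 = 2 - 4 = -2)
L(m, p) = m + p
B = -2/7 (B = 2*(-1/7) = -2/7 ≈ -0.28571)
((L(4, O)*(-12))*B)*9 = (((4 - 2)*(-12))*(-2/7))*9 = ((2*(-12))*(-2/7))*9 = -24*(-2/7)*9 = (48/7)*9 = 432/7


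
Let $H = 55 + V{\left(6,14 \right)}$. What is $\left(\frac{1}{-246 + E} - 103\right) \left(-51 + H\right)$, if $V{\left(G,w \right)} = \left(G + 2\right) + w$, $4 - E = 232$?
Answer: $- \frac{634699}{237} \approx -2678.1$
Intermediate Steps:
$E = -228$ ($E = 4 - 232 = -228$)
$V{\left(G,w \right)} = 2 + G + w$ ($V{\left(G,w \right)} = \left(2 + G\right) + w = 2 + G + w$)
$H = 77$ ($H = 55 + \left(2 + 6 + 14\right) = 55 + 22 = 77$)
$\left(\frac{1}{-246 + E} - 103\right) \left(-51 + H\right) = \left(\frac{1}{-246 - 228} - 103\right) \left(-51 + 77\right) = \left(\frac{1}{-474} - 103\right) 26 = \left(- \frac{1}{474} - 103\right) 26 = \left(- \frac{48823}{474}\right) 26 = - \frac{634699}{237}$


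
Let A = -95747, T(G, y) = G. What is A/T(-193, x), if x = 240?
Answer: 95747/193 ≈ 496.10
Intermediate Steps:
A/T(-193, x) = -95747/(-193) = -95747*(-1/193) = 95747/193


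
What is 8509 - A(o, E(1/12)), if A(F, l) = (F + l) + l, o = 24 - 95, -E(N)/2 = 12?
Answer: 8628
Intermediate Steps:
E(N) = -24 (E(N) = -2*12 = -24)
o = -71
A(F, l) = F + 2*l
8509 - A(o, E(1/12)) = 8509 - (-71 + 2*(-24)) = 8509 - (-71 - 48) = 8509 - 1*(-119) = 8509 + 119 = 8628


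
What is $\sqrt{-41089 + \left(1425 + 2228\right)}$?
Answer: $14 i \sqrt{191} \approx 193.48 i$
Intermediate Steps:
$\sqrt{-41089 + \left(1425 + 2228\right)} = \sqrt{-41089 + 3653} = \sqrt{-37436} = 14 i \sqrt{191}$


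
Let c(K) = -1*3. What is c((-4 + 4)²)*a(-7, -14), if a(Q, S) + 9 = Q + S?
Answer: 90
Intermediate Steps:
c(K) = -3
a(Q, S) = -9 + Q + S (a(Q, S) = -9 + (Q + S) = -9 + Q + S)
c((-4 + 4)²)*a(-7, -14) = -3*(-9 - 7 - 14) = -3*(-30) = 90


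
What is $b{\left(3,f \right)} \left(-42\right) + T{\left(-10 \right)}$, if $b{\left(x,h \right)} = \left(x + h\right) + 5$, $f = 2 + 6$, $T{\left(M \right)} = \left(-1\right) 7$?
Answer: $-679$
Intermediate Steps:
$T{\left(M \right)} = -7$
$f = 8$
$b{\left(x,h \right)} = 5 + h + x$ ($b{\left(x,h \right)} = \left(h + x\right) + 5 = 5 + h + x$)
$b{\left(3,f \right)} \left(-42\right) + T{\left(-10 \right)} = \left(5 + 8 + 3\right) \left(-42\right) - 7 = 16 \left(-42\right) - 7 = -672 - 7 = -679$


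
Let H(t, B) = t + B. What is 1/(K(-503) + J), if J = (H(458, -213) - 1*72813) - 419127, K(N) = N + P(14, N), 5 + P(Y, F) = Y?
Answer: -1/492189 ≈ -2.0317e-6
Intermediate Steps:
H(t, B) = B + t
P(Y, F) = -5 + Y
K(N) = 9 + N (K(N) = N + (-5 + 14) = N + 9 = 9 + N)
J = -491695 (J = ((-213 + 458) - 1*72813) - 419127 = (245 - 72813) - 419127 = -72568 - 419127 = -491695)
1/(K(-503) + J) = 1/((9 - 503) - 491695) = 1/(-494 - 491695) = 1/(-492189) = -1/492189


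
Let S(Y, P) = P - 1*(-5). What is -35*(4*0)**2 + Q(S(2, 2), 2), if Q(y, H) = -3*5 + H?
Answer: -13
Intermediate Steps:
S(Y, P) = 5 + P (S(Y, P) = P + 5 = 5 + P)
Q(y, H) = -15 + H
-35*(4*0)**2 + Q(S(2, 2), 2) = -35*(4*0)**2 + (-15 + 2) = -35*0**2 - 13 = -35*0 - 13 = 0 - 13 = -13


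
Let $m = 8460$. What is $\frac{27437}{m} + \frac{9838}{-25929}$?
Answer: $\frac{69798277}{24373260} \approx 2.8637$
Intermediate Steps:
$\frac{27437}{m} + \frac{9838}{-25929} = \frac{27437}{8460} + \frac{9838}{-25929} = 27437 \cdot \frac{1}{8460} + 9838 \left(- \frac{1}{25929}\right) = \frac{27437}{8460} - \frac{9838}{25929} = \frac{69798277}{24373260}$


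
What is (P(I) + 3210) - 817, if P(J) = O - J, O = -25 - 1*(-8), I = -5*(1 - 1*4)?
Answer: 2361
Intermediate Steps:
I = 15 (I = -5*(1 - 4) = -5*(-3) = 15)
O = -17 (O = -25 + 8 = -17)
P(J) = -17 - J
(P(I) + 3210) - 817 = ((-17 - 1*15) + 3210) - 817 = ((-17 - 15) + 3210) - 817 = (-32 + 3210) - 817 = 3178 - 817 = 2361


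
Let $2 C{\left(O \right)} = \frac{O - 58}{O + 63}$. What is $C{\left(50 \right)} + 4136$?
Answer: $\frac{467364}{113} \approx 4136.0$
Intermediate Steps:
$C{\left(O \right)} = \frac{-58 + O}{2 \left(63 + O\right)}$ ($C{\left(O \right)} = \frac{\left(O - 58\right) \frac{1}{O + 63}}{2} = \frac{\left(-58 + O\right) \frac{1}{63 + O}}{2} = \frac{\frac{1}{63 + O} \left(-58 + O\right)}{2} = \frac{-58 + O}{2 \left(63 + O\right)}$)
$C{\left(50 \right)} + 4136 = \frac{-58 + 50}{2 \left(63 + 50\right)} + 4136 = \frac{1}{2} \cdot \frac{1}{113} \left(-8\right) + 4136 = - \frac{4}{113} + 4136 = \frac{467364}{113}$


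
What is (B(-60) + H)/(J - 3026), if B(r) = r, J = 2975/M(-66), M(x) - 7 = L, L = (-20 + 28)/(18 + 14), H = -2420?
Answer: 35960/37927 ≈ 0.94814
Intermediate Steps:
L = ¼ (L = 8/32 = 8*(1/32) = ¼ ≈ 0.25000)
M(x) = 29/4 (M(x) = 7 + ¼ = 29/4)
J = 11900/29 (J = 2975/(29/4) = 2975*(4/29) = 11900/29 ≈ 410.34)
(B(-60) + H)/(J - 3026) = (-60 - 2420)/(11900/29 - 3026) = -2480/(-75854/29) = -2480*(-29/75854) = 35960/37927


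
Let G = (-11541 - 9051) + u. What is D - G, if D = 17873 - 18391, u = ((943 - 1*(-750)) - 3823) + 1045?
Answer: 21159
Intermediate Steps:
u = -1085 (u = ((943 + 750) - 3823) + 1045 = (1693 - 3823) + 1045 = -2130 + 1045 = -1085)
G = -21677 (G = (-11541 - 9051) - 1085 = -20592 - 1085 = -21677)
D = -518
D - G = -518 - 1*(-21677) = -518 + 21677 = 21159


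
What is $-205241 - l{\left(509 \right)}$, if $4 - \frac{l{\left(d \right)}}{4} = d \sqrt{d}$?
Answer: $-205257 + 2036 \sqrt{509} \approx -1.5932 \cdot 10^{5}$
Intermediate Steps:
$l{\left(d \right)} = 16 - 4 d^{\frac{3}{2}}$ ($l{\left(d \right)} = 16 - 4 d \sqrt{d} = 16 - 4 d^{\frac{3}{2}}$)
$-205241 - l{\left(509 \right)} = -205241 - \left(16 - 4 \cdot 509^{\frac{3}{2}}\right) = -205241 - \left(16 - 4 \cdot 509 \sqrt{509}\right) = -205241 - \left(16 - 2036 \sqrt{509}\right) = -205257 + 2036 \sqrt{509}$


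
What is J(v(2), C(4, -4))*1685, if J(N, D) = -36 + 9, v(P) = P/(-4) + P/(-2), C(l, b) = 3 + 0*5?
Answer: -45495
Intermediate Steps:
C(l, b) = 3 (C(l, b) = 3 + 0 = 3)
v(P) = -3*P/4 (v(P) = P*(-1/4) + P*(-1/2) = -P/4 - P/2 = -3*P/4)
J(N, D) = -27
J(v(2), C(4, -4))*1685 = -27*1685 = -45495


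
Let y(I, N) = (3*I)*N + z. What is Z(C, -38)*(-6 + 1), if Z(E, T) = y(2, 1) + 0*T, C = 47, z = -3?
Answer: -15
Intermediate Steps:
y(I, N) = -3 + 3*I*N (y(I, N) = (3*I)*N - 3 = 3*I*N - 3 = -3 + 3*I*N)
Z(E, T) = 3 (Z(E, T) = (-3 + 3*2*1) + 0*T = (-3 + 6) + 0 = 3 + 0 = 3)
Z(C, -38)*(-6 + 1) = 3*(-6 + 1) = 3*(-5) = -15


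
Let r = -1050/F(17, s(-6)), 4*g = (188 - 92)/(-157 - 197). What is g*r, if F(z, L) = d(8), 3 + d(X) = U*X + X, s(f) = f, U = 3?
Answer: 4200/1711 ≈ 2.4547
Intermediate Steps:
d(X) = -3 + 4*X (d(X) = -3 + (3*X + X) = -3 + 4*X)
F(z, L) = 29 (F(z, L) = -3 + 4*8 = -3 + 32 = 29)
g = -4/59 (g = ((188 - 92)/(-157 - 197))/4 = (96/(-354))/4 = (96*(-1/354))/4 = (1/4)*(-16/59) = -4/59 ≈ -0.067797)
r = -1050/29 ≈ -36.207
g*r = -4/59*(-1050/29) = 4200/1711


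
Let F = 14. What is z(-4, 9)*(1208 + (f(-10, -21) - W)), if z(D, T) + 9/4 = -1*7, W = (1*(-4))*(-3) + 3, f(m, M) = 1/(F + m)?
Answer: -176601/16 ≈ -11038.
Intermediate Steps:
f(m, M) = 1/(14 + m)
W = 15 (W = -4*(-3) + 3 = 12 + 3 = 15)
z(D, T) = -37/4 (z(D, T) = -9/4 - 1*7 = -9/4 - 7 = -37/4)
z(-4, 9)*(1208 + (f(-10, -21) - W)) = -37*(1208 + (1/(14 - 10) - 1*15))/4 = -37*(1208 + (1/4 - 15))/4 = -37*(1208 + (¼ - 15))/4 = -37*(1208 - 59/4)/4 = -37/4*4773/4 = -176601/16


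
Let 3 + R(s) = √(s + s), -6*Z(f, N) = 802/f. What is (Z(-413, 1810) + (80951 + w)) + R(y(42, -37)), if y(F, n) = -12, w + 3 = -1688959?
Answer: -1992328945/1239 + 2*I*√6 ≈ -1.608e+6 + 4.899*I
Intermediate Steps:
Z(f, N) = -401/(3*f)
w = -1688962 (w = -3 - 1688959 = -1688962)
R(s) = -3 + √2*√s (R(s) = -3 + √(s + s) = -3 + √(2*s) = -3 + √2*√s)
(Z(-413, 1810) + (80951 + w)) + R(y(42, -37)) = (-401/3/(-413) + (80951 - 1688962)) + (-3 + √2*√(-12)) = (-401/3*(-1/413) - 1608011) + (-3 + √2*(2*I*√3)) = (401/1239 - 1608011) + (-3 + 2*I*√6) = -1992325228/1239 + (-3 + 2*I*√6) = -1992328945/1239 + 2*I*√6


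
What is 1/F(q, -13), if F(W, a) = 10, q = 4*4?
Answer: ⅒ ≈ 0.10000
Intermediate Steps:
q = 16
1/F(q, -13) = 1/10 = ⅒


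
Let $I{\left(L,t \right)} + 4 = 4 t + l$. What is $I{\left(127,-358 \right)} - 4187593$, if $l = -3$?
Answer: $-4189032$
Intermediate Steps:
$I{\left(L,t \right)} = -7 + 4 t$ ($I{\left(L,t \right)} = -4 + \left(4 t - 3\right) = -4 + \left(-3 + 4 t\right) = -7 + 4 t$)
$I{\left(127,-358 \right)} - 4187593 = \left(-7 + 4 \left(-358\right)\right) - 4187593 = \left(-7 - 1432\right) - 4187593 = -1439 - 4187593 = -4189032$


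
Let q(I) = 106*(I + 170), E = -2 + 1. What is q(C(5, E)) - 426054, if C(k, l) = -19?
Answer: -410048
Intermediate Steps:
E = -1
q(I) = 18020 + 106*I (q(I) = 106*(170 + I) = 18020 + 106*I)
q(C(5, E)) - 426054 = (18020 + 106*(-19)) - 426054 = (18020 - 2014) - 426054 = 16006 - 426054 = -410048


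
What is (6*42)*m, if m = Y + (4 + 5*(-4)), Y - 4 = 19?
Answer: 1764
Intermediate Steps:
Y = 23 (Y = 4 + 19 = 23)
m = 7 (m = 23 + (4 + 5*(-4)) = 23 + (4 - 20) = 23 - 16 = 7)
(6*42)*m = (6*42)*7 = 252*7 = 1764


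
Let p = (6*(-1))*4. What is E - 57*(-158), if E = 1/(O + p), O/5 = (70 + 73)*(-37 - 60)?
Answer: 624827273/69379 ≈ 9006.0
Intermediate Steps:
O = -69355 (O = 5*((70 + 73)*(-37 - 60)) = 5*(143*(-97)) = 5*(-13871) = -69355)
p = -24 (p = -6*4 = -24)
E = -1/69379 (E = 1/(-69355 - 24) = 1/(-69379) = -1/69379 ≈ -1.4414e-5)
E - 57*(-158) = -1/69379 - 57*(-158) = -1/69379 + 9006 = 624827273/69379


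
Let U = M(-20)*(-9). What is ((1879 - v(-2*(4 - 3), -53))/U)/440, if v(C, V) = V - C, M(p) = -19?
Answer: 193/7524 ≈ 0.025651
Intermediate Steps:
U = 171 (U = -19*(-9) = 171)
((1879 - v(-2*(4 - 3), -53))/U)/440 = ((1879 - (-53 - (-2)*(4 - 3)))/171)/440 = ((1879 - (-53 - (-2)))*(1/171))*(1/440) = ((1879 - (-53 - 1*(-2)))*(1/171))*(1/440) = ((1879 - (-53 + 2))*(1/171))*(1/440) = ((1879 - 1*(-51))*(1/171))*(1/440) = ((1879 + 51)*(1/171))*(1/440) = (1930*(1/171))*(1/440) = (1930/171)*(1/440) = 193/7524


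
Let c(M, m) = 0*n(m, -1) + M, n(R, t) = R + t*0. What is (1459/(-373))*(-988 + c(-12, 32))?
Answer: 1459000/373 ≈ 3911.5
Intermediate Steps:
n(R, t) = R (n(R, t) = R + 0 = R)
c(M, m) = M (c(M, m) = 0*m + M = 0 + M = M)
(1459/(-373))*(-988 + c(-12, 32)) = (1459/(-373))*(-988 - 12) = (1459*(-1/373))*(-1000) = -1459/373*(-1000) = 1459000/373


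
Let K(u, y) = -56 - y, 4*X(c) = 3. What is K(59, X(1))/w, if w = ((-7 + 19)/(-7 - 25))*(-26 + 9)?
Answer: -454/51 ≈ -8.9020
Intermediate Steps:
X(c) = ¾ (X(c) = (¼)*3 = ¾)
w = 51/8 (w = (12/(-32))*(-17) = (12*(-1/32))*(-17) = -3/8*(-17) = 51/8 ≈ 6.3750)
K(59, X(1))/w = (-56 - 1*¾)/(51/8) = (-56 - ¾)*(8/51) = -227/4*8/51 = -454/51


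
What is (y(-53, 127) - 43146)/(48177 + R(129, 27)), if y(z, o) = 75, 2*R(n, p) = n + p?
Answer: -14357/16085 ≈ -0.89257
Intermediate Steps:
R(n, p) = n/2 + p/2 (R(n, p) = (n + p)/2 = n/2 + p/2)
(y(-53, 127) - 43146)/(48177 + R(129, 27)) = (75 - 43146)/(48177 + ((½)*129 + (½)*27)) = -43071/(48177 + (129/2 + 27/2)) = -43071/(48177 + 78) = -43071/48255 = -43071*1/48255 = -14357/16085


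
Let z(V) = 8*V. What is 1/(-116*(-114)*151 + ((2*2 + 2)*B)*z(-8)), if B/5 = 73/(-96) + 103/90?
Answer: 3/5988260 ≈ 5.0098e-7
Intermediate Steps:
B = 553/288 (B = 5*(73/(-96) + 103/90) = 5*(73*(-1/96) + 103*(1/90)) = 5*(-73/96 + 103/90) = 5*(553/1440) = 553/288 ≈ 1.9201)
1/(-116*(-114)*151 + ((2*2 + 2)*B)*z(-8)) = 1/(-116*(-114)*151 + ((2*2 + 2)*(553/288))*(8*(-8))) = 1/(13224*151 + ((4 + 2)*(553/288))*(-64)) = 1/(1996824 + (6*(553/288))*(-64)) = 1/(1996824 + (553/48)*(-64)) = 1/(1996824 - 2212/3) = 1/(5988260/3) = 3/5988260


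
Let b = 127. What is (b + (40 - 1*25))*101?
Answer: 14342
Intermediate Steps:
(b + (40 - 1*25))*101 = (127 + (40 - 1*25))*101 = (127 + (40 - 25))*101 = (127 + 15)*101 = 142*101 = 14342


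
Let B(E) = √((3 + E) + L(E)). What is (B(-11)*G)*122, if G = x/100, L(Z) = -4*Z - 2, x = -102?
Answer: -3111*√34/25 ≈ -725.60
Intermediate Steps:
L(Z) = -2 - 4*Z
G = -51/50 (G = -102/100 = -102*1/100 = -51/50 ≈ -1.0200)
B(E) = √(1 - 3*E) (B(E) = √((3 + E) + (-2 - 4*E)) = √(1 - 3*E))
(B(-11)*G)*122 = (√(1 - 3*(-11))*(-51/50))*122 = (√(1 + 33)*(-51/50))*122 = (√34*(-51/50))*122 = -51*√34/50*122 = -3111*√34/25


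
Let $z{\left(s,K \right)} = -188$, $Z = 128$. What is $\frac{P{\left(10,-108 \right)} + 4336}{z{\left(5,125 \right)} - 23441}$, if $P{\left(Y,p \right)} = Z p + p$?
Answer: $\frac{9596}{23629} \approx 0.40611$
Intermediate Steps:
$P{\left(Y,p \right)} = 129 p$ ($P{\left(Y,p \right)} = 128 p + p = 129 p$)
$\frac{P{\left(10,-108 \right)} + 4336}{z{\left(5,125 \right)} - 23441} = \frac{129 \left(-108\right) + 4336}{-188 - 23441} = \frac{-13932 + 4336}{-23629} = \left(-9596\right) \left(- \frac{1}{23629}\right) = \frac{9596}{23629}$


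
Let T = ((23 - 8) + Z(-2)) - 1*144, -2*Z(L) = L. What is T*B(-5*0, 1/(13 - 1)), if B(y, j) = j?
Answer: -32/3 ≈ -10.667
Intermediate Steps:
Z(L) = -L/2
T = -128 (T = ((23 - 8) - 1/2*(-2)) - 1*144 = (15 + 1) - 144 = 16 - 144 = -128)
T*B(-5*0, 1/(13 - 1)) = -128/(13 - 1) = -128/12 = -128*1/12 = -32/3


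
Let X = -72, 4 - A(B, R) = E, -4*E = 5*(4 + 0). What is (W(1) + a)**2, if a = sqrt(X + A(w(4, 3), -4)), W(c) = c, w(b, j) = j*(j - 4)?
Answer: -62 + 6*I*sqrt(7) ≈ -62.0 + 15.875*I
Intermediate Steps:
w(b, j) = j*(-4 + j)
E = -5 (E = -5*(4 + 0)/4 = -5*4/4 = -1/4*20 = -5)
A(B, R) = 9 (A(B, R) = 4 - 1*(-5) = 4 + 5 = 9)
a = 3*I*sqrt(7) (a = sqrt(-72 + 9) = sqrt(-63) = 3*I*sqrt(7) ≈ 7.9373*I)
(W(1) + a)**2 = (1 + 3*I*sqrt(7))**2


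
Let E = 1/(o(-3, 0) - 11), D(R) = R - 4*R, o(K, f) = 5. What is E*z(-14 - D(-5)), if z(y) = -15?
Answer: 5/2 ≈ 2.5000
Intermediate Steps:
D(R) = -3*R
E = -⅙ (E = 1/(5 - 11) = 1/(-6) = -⅙ ≈ -0.16667)
E*z(-14 - D(-5)) = -⅙*(-15) = 5/2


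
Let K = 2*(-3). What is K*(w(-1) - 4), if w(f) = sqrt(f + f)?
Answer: 24 - 6*I*sqrt(2) ≈ 24.0 - 8.4853*I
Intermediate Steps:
K = -6
w(f) = sqrt(2)*sqrt(f) (w(f) = sqrt(2*f) = sqrt(2)*sqrt(f))
K*(w(-1) - 4) = -6*(sqrt(2)*sqrt(-1) - 4) = -6*(sqrt(2)*I - 4) = -6*(I*sqrt(2) - 4) = -6*(-4 + I*sqrt(2)) = 24 - 6*I*sqrt(2)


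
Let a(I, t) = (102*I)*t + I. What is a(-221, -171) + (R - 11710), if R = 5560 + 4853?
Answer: 3853164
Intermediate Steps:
a(I, t) = I + 102*I*t (a(I, t) = 102*I*t + I = I + 102*I*t)
R = 10413
a(-221, -171) + (R - 11710) = -221*(1 + 102*(-171)) + (10413 - 11710) = -221*(1 - 17442) - 1297 = -221*(-17441) - 1297 = 3854461 - 1297 = 3853164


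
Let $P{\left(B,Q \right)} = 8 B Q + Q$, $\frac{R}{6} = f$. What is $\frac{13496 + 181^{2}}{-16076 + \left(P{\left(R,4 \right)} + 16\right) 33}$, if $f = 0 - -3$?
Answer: $\frac{46257}{3592} \approx 12.878$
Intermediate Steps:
$f = 3$ ($f = 0 + 3 = 3$)
$R = 18$ ($R = 6 \cdot 3 = 18$)
$P{\left(B,Q \right)} = Q + 8 B Q$ ($P{\left(B,Q \right)} = 8 B Q + Q = Q + 8 B Q$)
$\frac{13496 + 181^{2}}{-16076 + \left(P{\left(R,4 \right)} + 16\right) 33} = \frac{13496 + 181^{2}}{-16076 + \left(4 \left(1 + 8 \cdot 18\right) + 16\right) 33} = \frac{13496 + 32761}{-16076 + \left(4 \left(1 + 144\right) + 16\right) 33} = \frac{46257}{-16076 + \left(4 \cdot 145 + 16\right) 33} = \frac{46257}{-16076 + \left(580 + 16\right) 33} = \frac{46257}{-16076 + 596 \cdot 33} = \frac{46257}{-16076 + 19668} = \frac{46257}{3592}$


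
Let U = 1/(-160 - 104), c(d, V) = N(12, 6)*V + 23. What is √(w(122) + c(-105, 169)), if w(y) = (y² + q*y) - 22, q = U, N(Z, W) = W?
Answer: √69254031/66 ≈ 126.09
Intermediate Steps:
c(d, V) = 23 + 6*V (c(d, V) = 6*V + 23 = 23 + 6*V)
U = -1/264 (U = 1/(-264) = -1/264 ≈ -0.0037879)
q = -1/264 ≈ -0.0037879
w(y) = -22 + y² - y/264 (w(y) = (y² - y/264) - 22 = -22 + y² - y/264)
√(w(122) + c(-105, 169)) = √((-22 + 122² - 1/264*122) + (23 + 6*169)) = √((-22 + 14884 - 61/132) + (23 + 1014)) = √(1961723/132 + 1037) = √(2098607/132) = √69254031/66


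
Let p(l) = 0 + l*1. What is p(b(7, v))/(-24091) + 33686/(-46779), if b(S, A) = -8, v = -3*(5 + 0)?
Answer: -811155194/1126952889 ≈ -0.71978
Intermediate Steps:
v = -15 (v = -3*5 = -15)
p(l) = l (p(l) = 0 + l = l)
p(b(7, v))/(-24091) + 33686/(-46779) = -8/(-24091) + 33686/(-46779) = -8*(-1/24091) + 33686*(-1/46779) = 8/24091 - 33686/46779 = -811155194/1126952889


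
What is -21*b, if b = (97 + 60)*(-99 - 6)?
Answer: 346185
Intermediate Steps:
b = -16485 (b = 157*(-105) = -16485)
-21*b = -21*(-16485) = 346185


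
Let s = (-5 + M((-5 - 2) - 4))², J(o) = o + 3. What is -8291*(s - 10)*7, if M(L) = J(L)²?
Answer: -201446427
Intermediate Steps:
J(o) = 3 + o
M(L) = (3 + L)²
s = 3481 (s = (-5 + (3 + ((-5 - 2) - 4))²)² = (-5 + (3 + (-7 - 4))²)² = (-5 + (3 - 11)²)² = (-5 + (-8)²)² = (-5 + 64)² = 59² = 3481)
-8291*(s - 10)*7 = -8291*(3481 - 10)*7 = -28778061*7 = -8291*24297 = -201446427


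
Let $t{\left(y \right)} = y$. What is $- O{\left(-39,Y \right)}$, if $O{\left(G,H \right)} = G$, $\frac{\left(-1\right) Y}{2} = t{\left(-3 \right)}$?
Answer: $39$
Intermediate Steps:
$Y = 6$ ($Y = \left(-2\right) \left(-3\right) = 6$)
$- O{\left(-39,Y \right)} = \left(-1\right) \left(-39\right) = 39$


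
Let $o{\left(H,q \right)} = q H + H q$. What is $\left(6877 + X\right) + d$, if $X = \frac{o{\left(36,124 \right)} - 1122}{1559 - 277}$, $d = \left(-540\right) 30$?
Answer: $- \frac{5972140}{641} \approx -9316.9$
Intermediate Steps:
$o{\left(H,q \right)} = 2 H q$ ($o{\left(H,q \right)} = H q + H q = 2 H q$)
$d = -16200$
$X = \frac{3903}{641}$ ($X = \frac{2 \cdot 36 \cdot 124 - 1122}{1559 - 277} = \frac{8928 - 1122}{1282} = 7806 \cdot \frac{1}{1282} = \frac{3903}{641} \approx 6.0889$)
$\left(6877 + X\right) + d = \left(6877 + \frac{3903}{641}\right) - 16200 = \frac{4412060}{641} - 16200 = - \frac{5972140}{641}$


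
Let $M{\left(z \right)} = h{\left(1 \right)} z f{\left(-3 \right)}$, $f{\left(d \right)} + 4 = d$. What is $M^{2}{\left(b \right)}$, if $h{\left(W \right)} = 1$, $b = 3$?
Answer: $441$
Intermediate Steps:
$f{\left(d \right)} = -4 + d$
$M{\left(z \right)} = - 7 z$ ($M{\left(z \right)} = 1 z \left(-4 - 3\right) = z \left(-7\right) = - 7 z$)
$M^{2}{\left(b \right)} = \left(\left(-7\right) 3\right)^{2} = \left(-21\right)^{2} = 441$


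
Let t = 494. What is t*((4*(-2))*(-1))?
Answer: 3952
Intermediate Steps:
t*((4*(-2))*(-1)) = 494*((4*(-2))*(-1)) = 494*(-8*(-1)) = 494*8 = 3952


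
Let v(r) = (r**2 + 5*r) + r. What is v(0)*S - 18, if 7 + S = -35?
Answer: -18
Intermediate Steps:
v(r) = r**2 + 6*r
S = -42 (S = -7 - 35 = -42)
v(0)*S - 18 = (0*(6 + 0))*(-42) - 18 = (0*6)*(-42) - 18 = 0*(-42) - 18 = 0 - 18 = -18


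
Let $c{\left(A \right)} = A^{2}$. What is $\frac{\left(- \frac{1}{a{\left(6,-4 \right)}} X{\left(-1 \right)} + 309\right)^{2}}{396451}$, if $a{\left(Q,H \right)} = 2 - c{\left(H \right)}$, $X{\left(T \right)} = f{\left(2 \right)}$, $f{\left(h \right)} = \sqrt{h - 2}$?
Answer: $\frac{95481}{396451} \approx 0.24084$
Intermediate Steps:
$f{\left(h \right)} = \sqrt{-2 + h}$
$X{\left(T \right)} = 0$ ($X{\left(T \right)} = \sqrt{-2 + 2} = \sqrt{0} = 0$)
$a{\left(Q,H \right)} = 2 - H^{2}$
$\frac{\left(- \frac{1}{a{\left(6,-4 \right)}} X{\left(-1 \right)} + 309\right)^{2}}{396451} = \frac{\left(- \frac{1}{2 - \left(-4\right)^{2}} \cdot 0 + 309\right)^{2}}{396451} = \left(- \frac{1}{2 - 16} \cdot 0 + 309\right)^{2} \cdot \frac{1}{396451} = \left(- \frac{1}{-14} \cdot 0 + 309\right)^{2} \cdot \frac{1}{396451} = \left(\left(-1\right) \left(- \frac{1}{14}\right) 0 + 309\right)^{2} \cdot \frac{1}{396451} = \left(\frac{1}{14} \cdot 0 + 309\right)^{2} \cdot \frac{1}{396451} = \left(0 + 309\right)^{2} \cdot \frac{1}{396451} = 309^{2} \cdot \frac{1}{396451} = 95481 \cdot \frac{1}{396451} = \frac{95481}{396451}$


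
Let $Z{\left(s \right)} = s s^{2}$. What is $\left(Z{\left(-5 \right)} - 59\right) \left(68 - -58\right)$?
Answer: $-23184$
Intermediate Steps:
$Z{\left(s \right)} = s^{3}$
$\left(Z{\left(-5 \right)} - 59\right) \left(68 - -58\right) = \left(\left(-5\right)^{3} - 59\right) \left(68 - -58\right) = \left(-125 - 59\right) \left(68 + 58\right) = \left(-184\right) 126 = -23184$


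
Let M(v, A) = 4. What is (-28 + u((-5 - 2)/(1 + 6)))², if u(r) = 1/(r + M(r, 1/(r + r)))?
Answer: 6889/9 ≈ 765.44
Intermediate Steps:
u(r) = 1/(4 + r) (u(r) = 1/(r + 4) = 1/(4 + r))
(-28 + u((-5 - 2)/(1 + 6)))² = (-28 + 1/(4 + (-5 - 2)/(1 + 6)))² = (-28 + 1/(4 - 7/7))² = (-28 + 1/(4 - 7*⅐))² = (-28 + 1/(4 - 1))² = (-28 + 1/3)² = (-28 + ⅓)² = (-83/3)² = 6889/9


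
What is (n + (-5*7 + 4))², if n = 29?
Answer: 4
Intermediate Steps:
(n + (-5*7 + 4))² = (29 + (-5*7 + 4))² = (29 + (-35 + 4))² = (29 - 31)² = (-2)² = 4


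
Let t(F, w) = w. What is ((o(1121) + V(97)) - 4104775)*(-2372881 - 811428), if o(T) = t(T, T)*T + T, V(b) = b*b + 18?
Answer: 9035750638074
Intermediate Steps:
V(b) = 18 + b² (V(b) = b² + 18 = 18 + b²)
o(T) = T + T² (o(T) = T*T + T = T² + T = T + T²)
((o(1121) + V(97)) - 4104775)*(-2372881 - 811428) = ((1121*(1 + 1121) + (18 + 97²)) - 4104775)*(-2372881 - 811428) = ((1121*1122 + (18 + 9409)) - 4104775)*(-3184309) = ((1257762 + 9427) - 4104775)*(-3184309) = (1267189 - 4104775)*(-3184309) = -2837586*(-3184309) = 9035750638074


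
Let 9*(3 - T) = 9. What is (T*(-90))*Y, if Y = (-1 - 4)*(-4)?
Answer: -3600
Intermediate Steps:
T = 2 (T = 3 - ⅑*9 = 3 - 1 = 2)
Y = 20 (Y = -5*(-4) = 20)
(T*(-90))*Y = (2*(-90))*20 = -180*20 = -3600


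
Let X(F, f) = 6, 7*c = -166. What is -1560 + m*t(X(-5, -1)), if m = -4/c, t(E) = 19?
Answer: -129214/83 ≈ -1556.8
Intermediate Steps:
c = -166/7 (c = (⅐)*(-166) = -166/7 ≈ -23.714)
m = 14/83 (m = -4/(-166/7) = -4*(-7/166) = 14/83 ≈ 0.16867)
-1560 + m*t(X(-5, -1)) = -1560 + (14/83)*19 = -1560 + 266/83 = -129214/83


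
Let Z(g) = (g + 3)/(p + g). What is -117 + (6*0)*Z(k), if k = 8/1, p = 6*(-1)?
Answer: -117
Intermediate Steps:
p = -6
k = 8 (k = 8*1 = 8)
Z(g) = (3 + g)/(-6 + g) (Z(g) = (g + 3)/(-6 + g) = (3 + g)/(-6 + g))
-117 + (6*0)*Z(k) = -117 + (6*0)*((3 + 8)/(-6 + 8)) = -117 + 0*(11/2) = -117 + 0 = -117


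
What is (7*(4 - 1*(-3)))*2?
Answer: 98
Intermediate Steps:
(7*(4 - 1*(-3)))*2 = (7*(4 + 3))*2 = (7*7)*2 = 49*2 = 98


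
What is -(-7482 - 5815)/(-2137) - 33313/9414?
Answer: -196367839/20117718 ≈ -9.7609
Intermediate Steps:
-(-7482 - 5815)/(-2137) - 33313/9414 = -1*(-13297)*(-1/2137) - 33313*1/9414 = 13297*(-1/2137) - 33313/9414 = -13297/2137 - 33313/9414 = -196367839/20117718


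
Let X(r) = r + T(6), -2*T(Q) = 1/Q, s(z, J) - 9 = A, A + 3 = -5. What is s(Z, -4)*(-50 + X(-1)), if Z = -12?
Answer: -613/12 ≈ -51.083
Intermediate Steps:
A = -8 (A = -3 - 5 = -8)
s(z, J) = 1 (s(z, J) = 9 - 8 = 1)
T(Q) = -1/(2*Q)
X(r) = -1/12 + r (X(r) = r - 1/2/6 = r - 1/2*1/6 = r - 1/12 = -1/12 + r)
s(Z, -4)*(-50 + X(-1)) = 1*(-50 + (-1/12 - 1)) = 1*(-50 - 13/12) = 1*(-613/12) = -613/12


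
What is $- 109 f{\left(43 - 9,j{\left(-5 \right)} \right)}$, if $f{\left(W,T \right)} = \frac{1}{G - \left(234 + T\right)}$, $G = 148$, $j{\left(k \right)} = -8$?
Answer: $\frac{109}{78} \approx 1.3974$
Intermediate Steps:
$f{\left(W,T \right)} = \frac{1}{-86 - T}$ ($f{\left(W,T \right)} = \frac{1}{148 - \left(234 + T\right)} = \frac{1}{-86 - T}$)
$- 109 f{\left(43 - 9,j{\left(-5 \right)} \right)} = - 109 \left(- \frac{1}{86 - 8}\right) = - 109 \left(- \frac{1}{78}\right) = - 109 \left(\left(-1\right) \frac{1}{78}\right) = \left(-109\right) \left(- \frac{1}{78}\right) = \frac{109}{78}$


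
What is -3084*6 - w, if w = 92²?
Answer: -26968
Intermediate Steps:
w = 8464
-3084*6 - w = -3084*6 - 1*8464 = -18504 - 8464 = -26968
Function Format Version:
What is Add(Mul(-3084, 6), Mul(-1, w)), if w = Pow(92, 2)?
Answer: -26968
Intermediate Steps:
w = 8464
Add(Mul(-3084, 6), Mul(-1, w)) = Add(Mul(-3084, 6), Mul(-1, 8464)) = Add(-18504, -8464) = -26968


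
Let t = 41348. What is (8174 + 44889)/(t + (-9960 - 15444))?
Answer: 53063/15944 ≈ 3.3281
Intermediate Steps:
(8174 + 44889)/(t + (-9960 - 15444)) = (8174 + 44889)/(41348 + (-9960 - 15444)) = 53063/(41348 - 25404) = 53063/15944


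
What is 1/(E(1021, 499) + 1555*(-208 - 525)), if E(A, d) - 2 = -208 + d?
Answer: -1/1139522 ≈ -8.7756e-7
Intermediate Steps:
E(A, d) = -206 + d (E(A, d) = 2 + (-208 + d) = -206 + d)
1/(E(1021, 499) + 1555*(-208 - 525)) = 1/((-206 + 499) + 1555*(-208 - 525)) = 1/(293 + 1555*(-733)) = 1/(293 - 1139815) = 1/(-1139522) = -1/1139522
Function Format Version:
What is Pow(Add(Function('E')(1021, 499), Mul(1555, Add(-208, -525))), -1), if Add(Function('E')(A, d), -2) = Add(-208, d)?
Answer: Rational(-1, 1139522) ≈ -8.7756e-7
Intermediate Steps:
Function('E')(A, d) = Add(-206, d) (Function('E')(A, d) = Add(2, Add(-208, d)) = Add(-206, d))
Pow(Add(Function('E')(1021, 499), Mul(1555, Add(-208, -525))), -1) = Pow(Add(Add(-206, 499), Mul(1555, Add(-208, -525))), -1) = Pow(Add(293, Mul(1555, -733)), -1) = Pow(Add(293, -1139815), -1) = Pow(-1139522, -1) = Rational(-1, 1139522)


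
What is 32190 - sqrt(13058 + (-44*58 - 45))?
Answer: 32190 - sqrt(10461) ≈ 32088.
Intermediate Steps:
32190 - sqrt(13058 + (-44*58 - 45)) = 32190 - sqrt(13058 + (-2552 - 45)) = 32190 - sqrt(13058 - 2597) = 32190 - sqrt(10461)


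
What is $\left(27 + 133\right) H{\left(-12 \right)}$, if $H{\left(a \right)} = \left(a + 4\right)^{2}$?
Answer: $10240$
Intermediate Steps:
$H{\left(a \right)} = \left(4 + a\right)^{2}$
$\left(27 + 133\right) H{\left(-12 \right)} = \left(27 + 133\right) \left(4 - 12\right)^{2} = 160 \left(-8\right)^{2} = 160 \cdot 64 = 10240$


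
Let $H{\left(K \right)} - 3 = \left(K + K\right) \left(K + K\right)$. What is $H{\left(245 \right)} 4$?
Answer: $960412$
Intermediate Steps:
$H{\left(K \right)} = 3 + 4 K^{2}$ ($H{\left(K \right)} = 3 + \left(K + K\right) \left(K + K\right) = 3 + 2 K 2 K = 3 + 4 K^{2}$)
$H{\left(245 \right)} 4 = \left(3 + 4 \cdot 245^{2}\right) 4 = \left(3 + 4 \cdot 60025\right) 4 = \left(3 + 240100\right) 4 = 240103 \cdot 4 = 960412$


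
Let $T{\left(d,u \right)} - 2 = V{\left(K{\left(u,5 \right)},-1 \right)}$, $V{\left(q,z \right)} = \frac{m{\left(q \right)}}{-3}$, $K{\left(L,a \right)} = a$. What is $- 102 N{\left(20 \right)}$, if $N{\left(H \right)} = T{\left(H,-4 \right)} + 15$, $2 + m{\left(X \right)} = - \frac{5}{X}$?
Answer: $-1836$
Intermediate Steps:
$m{\left(X \right)} = -2 - \frac{5}{X}$
$V{\left(q,z \right)} = \frac{2}{3} + \frac{5}{3 q}$ ($V{\left(q,z \right)} = \frac{-2 - \frac{5}{q}}{-3} = \left(-2 - \frac{5}{q}\right) \left(- \frac{1}{3}\right) = \frac{2}{3} + \frac{5}{3 q}$)
$T{\left(d,u \right)} = 3$ ($T{\left(d,u \right)} = 2 + \frac{5 + 2 \cdot 5}{3 \cdot 5} = 2 + \frac{1}{3} \cdot \frac{1}{5} \left(5 + 10\right) = 2 + \frac{1}{3} \cdot \frac{1}{5} \cdot 15 = 2 + 1 = 3$)
$N{\left(H \right)} = 18$ ($N{\left(H \right)} = 3 + 15 = 18$)
$- 102 N{\left(20 \right)} = \left(-102\right) 18 = -1836$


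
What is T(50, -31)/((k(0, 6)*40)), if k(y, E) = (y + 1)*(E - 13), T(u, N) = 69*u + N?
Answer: -3419/280 ≈ -12.211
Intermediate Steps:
T(u, N) = N + 69*u
k(y, E) = (1 + y)*(-13 + E)
T(50, -31)/((k(0, 6)*40)) = (-31 + 69*50)/(((-13 + 6 - 13*0 + 6*0)*40)) = (-31 + 3450)/(((-13 + 6 + 0 + 0)*40)) = 3419/((-7*40)) = 3419/(-280) = 3419*(-1/280) = -3419/280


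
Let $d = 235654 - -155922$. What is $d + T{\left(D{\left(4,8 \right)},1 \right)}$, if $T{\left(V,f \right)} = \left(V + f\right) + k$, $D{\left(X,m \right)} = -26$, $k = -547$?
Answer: $391004$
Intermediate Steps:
$T{\left(V,f \right)} = -547 + V + f$ ($T{\left(V,f \right)} = \left(V + f\right) - 547 = -547 + V + f$)
$d = 391576$ ($d = 235654 + 155922 = 391576$)
$d + T{\left(D{\left(4,8 \right)},1 \right)} = 391576 - 572 = 391004$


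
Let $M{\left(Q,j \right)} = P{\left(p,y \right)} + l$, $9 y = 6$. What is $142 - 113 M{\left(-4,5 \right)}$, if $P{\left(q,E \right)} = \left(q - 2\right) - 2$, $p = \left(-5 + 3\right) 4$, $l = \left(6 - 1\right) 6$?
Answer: $-1892$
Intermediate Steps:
$y = \frac{2}{3}$ ($y = \frac{1}{9} \cdot 6 = \frac{2}{3} \approx 0.66667$)
$l = 30$ ($l = 5 \cdot 6 = 30$)
$p = -8$ ($p = \left(-2\right) 4 = -8$)
$P{\left(q,E \right)} = -4 + q$ ($P{\left(q,E \right)} = \left(-2 + q\right) - 2 = -4 + q$)
$M{\left(Q,j \right)} = 18$ ($M{\left(Q,j \right)} = \left(-4 - 8\right) + 30 = -12 + 30 = 18$)
$142 - 113 M{\left(-4,5 \right)} = 142 - 2034 = -1892$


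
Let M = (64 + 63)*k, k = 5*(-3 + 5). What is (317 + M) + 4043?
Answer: 5630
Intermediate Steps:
k = 10 (k = 5*2 = 10)
M = 1270 (M = (64 + 63)*10 = 127*10 = 1270)
(317 + M) + 4043 = (317 + 1270) + 4043 = 1587 + 4043 = 5630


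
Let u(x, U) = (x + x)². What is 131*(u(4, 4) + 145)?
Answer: 27379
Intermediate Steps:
u(x, U) = 4*x² (u(x, U) = (2*x)² = 4*x²)
131*(u(4, 4) + 145) = 131*(4*4² + 145) = 131*(4*16 + 145) = 131*(64 + 145) = 131*209 = 27379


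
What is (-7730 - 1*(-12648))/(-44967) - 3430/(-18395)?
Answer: 981080/12725661 ≈ 0.077095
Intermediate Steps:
(-7730 - 1*(-12648))/(-44967) - 3430/(-18395) = (-7730 + 12648)*(-1/44967) - 3430*(-1/18395) = 4918*(-1/44967) + 686/3679 = -4918/44967 + 686/3679 = 981080/12725661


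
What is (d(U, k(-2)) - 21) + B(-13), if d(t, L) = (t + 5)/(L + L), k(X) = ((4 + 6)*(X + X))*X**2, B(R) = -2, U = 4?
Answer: -7369/320 ≈ -23.028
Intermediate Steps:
k(X) = 20*X**3 (k(X) = (10*(2*X))*X**2 = (20*X)*X**2 = 20*X**3)
d(t, L) = (5 + t)/(2*L) (d(t, L) = (5 + t)/((2*L)) = (5 + t)*(1/(2*L)) = (5 + t)/(2*L))
(d(U, k(-2)) - 21) + B(-13) = ((5 + 4)/(2*((20*(-2)**3))) - 21) - 2 = ((1/2)*9/(20*(-8)) - 21) - 2 = ((1/2)*9/(-160) - 21) - 2 = ((1/2)*(-1/160)*9 - 21) - 2 = (-9/320 - 21) - 2 = -6729/320 - 2 = -7369/320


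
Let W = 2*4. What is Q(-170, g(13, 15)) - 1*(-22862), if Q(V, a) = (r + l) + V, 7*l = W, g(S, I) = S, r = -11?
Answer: 158775/7 ≈ 22682.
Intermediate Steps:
W = 8
l = 8/7 (l = (⅐)*8 = 8/7 ≈ 1.1429)
Q(V, a) = -69/7 + V (Q(V, a) = (-11 + 8/7) + V = -69/7 + V)
Q(-170, g(13, 15)) - 1*(-22862) = (-69/7 - 170) - 1*(-22862) = -1259/7 + 22862 = 158775/7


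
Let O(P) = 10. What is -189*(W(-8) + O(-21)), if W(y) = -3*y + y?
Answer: -4914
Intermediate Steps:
W(y) = -2*y
-189*(W(-8) + O(-21)) = -189*(-2*(-8) + 10) = -189*(16 + 10) = -189*26 = -4914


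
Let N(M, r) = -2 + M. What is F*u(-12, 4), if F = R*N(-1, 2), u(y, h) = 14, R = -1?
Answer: 42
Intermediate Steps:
F = 3 (F = -(-2 - 1) = -1*(-3) = 3)
F*u(-12, 4) = 3*14 = 42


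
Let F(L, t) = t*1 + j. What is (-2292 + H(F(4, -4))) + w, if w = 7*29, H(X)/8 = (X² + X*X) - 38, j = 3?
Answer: -2377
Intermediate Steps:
F(L, t) = 3 + t (F(L, t) = t*1 + 3 = t + 3 = 3 + t)
H(X) = -304 + 16*X² (H(X) = 8*((X² + X*X) - 38) = 8*((X² + X²) - 38) = 8*(2*X² - 38) = 8*(-38 + 2*X²) = -304 + 16*X²)
w = 203
(-2292 + H(F(4, -4))) + w = (-2292 + (-304 + 16*(3 - 4)²)) + 203 = (-2292 + (-304 + 16*(-1)²)) + 203 = (-2292 + (-304 + 16*1)) + 203 = (-2292 + (-304 + 16)) + 203 = (-2292 - 288) + 203 = -2580 + 203 = -2377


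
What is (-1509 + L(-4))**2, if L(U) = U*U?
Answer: 2229049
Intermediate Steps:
L(U) = U**2
(-1509 + L(-4))**2 = (-1509 + (-4)**2)**2 = (-1509 + 16)**2 = (-1493)**2 = 2229049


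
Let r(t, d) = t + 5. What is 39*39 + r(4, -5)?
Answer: 1530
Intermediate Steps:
r(t, d) = 5 + t
39*39 + r(4, -5) = 39*39 + (5 + 4) = 1521 + 9 = 1530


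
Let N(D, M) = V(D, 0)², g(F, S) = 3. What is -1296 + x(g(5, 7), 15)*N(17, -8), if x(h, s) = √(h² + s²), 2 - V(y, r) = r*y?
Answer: -1296 + 12*√26 ≈ -1234.8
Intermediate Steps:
V(y, r) = 2 - r*y
N(D, M) = 4 (N(D, M) = (2 - 1*0*D)² = (2 + 0)² = 2² = 4)
-1296 + x(g(5, 7), 15)*N(17, -8) = -1296 + √(3² + 15²)*4 = -1296 + √(9 + 225)*4 = -1296 + √234*4 = -1296 + (3*√26)*4 = -1296 + 12*√26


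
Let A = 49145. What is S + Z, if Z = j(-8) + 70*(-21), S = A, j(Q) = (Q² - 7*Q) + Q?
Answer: 47787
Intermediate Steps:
j(Q) = Q² - 6*Q
S = 49145
Z = -1358 (Z = -8*(-6 - 8) + 70*(-21) = -8*(-14) - 1470 = 112 - 1470 = -1358)
S + Z = 49145 - 1358 = 47787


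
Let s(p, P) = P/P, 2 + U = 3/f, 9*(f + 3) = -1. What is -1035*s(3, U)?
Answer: -1035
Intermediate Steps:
f = -28/9 (f = -3 + (⅑)*(-1) = -3 - ⅑ = -28/9 ≈ -3.1111)
U = -83/28 (U = -2 + 3/(-28/9) = -2 + 3*(-9/28) = -2 - 27/28 = -83/28 ≈ -2.9643)
s(p, P) = 1
-1035*s(3, U) = -1035*1 = -1035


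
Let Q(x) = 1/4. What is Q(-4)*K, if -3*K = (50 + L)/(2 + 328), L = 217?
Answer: -89/1320 ≈ -0.067424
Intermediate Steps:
Q(x) = ¼
K = -89/330 (K = -(50 + 217)/(3*(2 + 328)) = -89/330 ≈ -0.26970)
Q(-4)*K = (¼)*(-89/330) = -89/1320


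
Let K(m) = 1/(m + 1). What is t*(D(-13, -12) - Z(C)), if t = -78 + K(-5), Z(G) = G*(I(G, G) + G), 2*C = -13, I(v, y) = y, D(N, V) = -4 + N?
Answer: 63539/8 ≈ 7942.4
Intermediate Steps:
C = -13/2 (C = (½)*(-13) = -13/2 ≈ -6.5000)
K(m) = 1/(1 + m)
Z(G) = 2*G² (Z(G) = G*(G + G) = G*(2*G) = 2*G²)
t = -313/4 (t = -78 + 1/(1 - 5) = -78 + 1/(-4) = -78 - ¼ = -313/4 ≈ -78.250)
t*(D(-13, -12) - Z(C)) = -313*((-4 - 13) - 2*(-13/2)²)/4 = -313*(-17 - 2*169/4)/4 = -313*(-17 - 1*169/2)/4 = -313*(-17 - 169/2)/4 = -313/4*(-203/2) = 63539/8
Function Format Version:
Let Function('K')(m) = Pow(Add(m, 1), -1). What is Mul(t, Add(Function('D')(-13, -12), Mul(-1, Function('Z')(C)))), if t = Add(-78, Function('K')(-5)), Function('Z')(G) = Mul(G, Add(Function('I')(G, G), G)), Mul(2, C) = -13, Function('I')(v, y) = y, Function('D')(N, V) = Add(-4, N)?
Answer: Rational(63539, 8) ≈ 7942.4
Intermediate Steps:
C = Rational(-13, 2) (C = Mul(Rational(1, 2), -13) = Rational(-13, 2) ≈ -6.5000)
Function('K')(m) = Pow(Add(1, m), -1)
Function('Z')(G) = Mul(2, Pow(G, 2)) (Function('Z')(G) = Mul(G, Add(G, G)) = Mul(G, Mul(2, G)) = Mul(2, Pow(G, 2)))
t = Rational(-313, 4) (t = Add(-78, Pow(Add(1, -5), -1)) = Add(-78, Pow(-4, -1)) = Add(-78, Rational(-1, 4)) = Rational(-313, 4) ≈ -78.250)
Mul(t, Add(Function('D')(-13, -12), Mul(-1, Function('Z')(C)))) = Mul(Rational(-313, 4), Add(Add(-4, -13), Mul(-1, Mul(2, Pow(Rational(-13, 2), 2))))) = Mul(Rational(-313, 4), Add(-17, Mul(-1, Mul(2, Rational(169, 4))))) = Mul(Rational(-313, 4), Add(-17, Mul(-1, Rational(169, 2)))) = Mul(Rational(-313, 4), Add(-17, Rational(-169, 2))) = Mul(Rational(-313, 4), Rational(-203, 2)) = Rational(63539, 8)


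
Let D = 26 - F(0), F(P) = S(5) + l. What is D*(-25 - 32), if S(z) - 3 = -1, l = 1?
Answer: -1311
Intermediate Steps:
S(z) = 2 (S(z) = 3 - 1 = 2)
F(P) = 3 (F(P) = 2 + 1 = 3)
D = 23 (D = 26 - 1*3 = 26 - 3 = 23)
D*(-25 - 32) = 23*(-25 - 32) = 23*(-57) = -1311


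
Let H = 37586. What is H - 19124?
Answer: 18462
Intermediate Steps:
H - 19124 = 37586 - 19124 = 18462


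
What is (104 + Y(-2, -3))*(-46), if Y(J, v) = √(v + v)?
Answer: -4784 - 46*I*√6 ≈ -4784.0 - 112.68*I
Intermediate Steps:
Y(J, v) = √2*√v (Y(J, v) = √(2*v) = √2*√v)
(104 + Y(-2, -3))*(-46) = (104 + √2*√(-3))*(-46) = (104 + √2*(I*√3))*(-46) = (104 + I*√6)*(-46) = -4784 - 46*I*√6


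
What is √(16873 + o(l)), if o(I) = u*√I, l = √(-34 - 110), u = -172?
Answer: √(16873 - 344*√3*√I) ≈ 128.27 - 1.642*I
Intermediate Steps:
l = 12*I (l = √(-144) = 12*I ≈ 12.0*I)
o(I) = -172*√I
√(16873 + o(l)) = √(16873 - 172*2*√3*√I) = √(16873 - 344*√3*√I)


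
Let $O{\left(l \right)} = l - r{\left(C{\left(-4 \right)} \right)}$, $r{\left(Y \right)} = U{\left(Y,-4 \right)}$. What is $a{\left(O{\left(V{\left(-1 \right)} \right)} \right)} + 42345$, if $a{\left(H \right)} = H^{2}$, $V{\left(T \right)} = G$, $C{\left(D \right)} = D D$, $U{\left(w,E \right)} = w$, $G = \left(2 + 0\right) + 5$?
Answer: $42426$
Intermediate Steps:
$G = 7$ ($G = 2 + 5 = 7$)
$C{\left(D \right)} = D^{2}$
$V{\left(T \right)} = 7$
$r{\left(Y \right)} = Y$
$O{\left(l \right)} = -16 + l$ ($O{\left(l \right)} = l - \left(-4\right)^{2} = l - 16 = -16 + l$)
$a{\left(O{\left(V{\left(-1 \right)} \right)} \right)} + 42345 = \left(-16 + 7\right)^{2} + 42345 = \left(-9\right)^{2} + 42345 = 81 + 42345 = 42426$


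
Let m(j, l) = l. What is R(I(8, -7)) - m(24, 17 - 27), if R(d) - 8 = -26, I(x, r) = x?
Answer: -8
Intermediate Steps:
R(d) = -18 (R(d) = 8 - 26 = -18)
R(I(8, -7)) - m(24, 17 - 27) = -18 - (17 - 27) = -18 - 1*(-10) = -18 + 10 = -8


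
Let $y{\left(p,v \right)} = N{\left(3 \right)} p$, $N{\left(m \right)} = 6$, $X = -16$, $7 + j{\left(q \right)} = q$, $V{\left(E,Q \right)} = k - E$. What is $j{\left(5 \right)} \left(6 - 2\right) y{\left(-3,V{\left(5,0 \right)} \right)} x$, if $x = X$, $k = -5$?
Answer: $-2304$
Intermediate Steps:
$V{\left(E,Q \right)} = -5 - E$
$j{\left(q \right)} = -7 + q$
$x = -16$
$y{\left(p,v \right)} = 6 p$
$j{\left(5 \right)} \left(6 - 2\right) y{\left(-3,V{\left(5,0 \right)} \right)} x = \left(-7 + 5\right) \left(6 - 2\right) 6 \left(-3\right) \left(-16\right) = - 2 \cdot 4 \left(-18\right) \left(-16\right) = \left(-2\right) \left(-72\right) \left(-16\right) = 144 \left(-16\right) = -2304$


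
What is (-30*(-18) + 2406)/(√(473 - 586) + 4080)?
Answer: 12019680/16646513 - 2946*I*√113/16646513 ≈ 0.72205 - 0.0018813*I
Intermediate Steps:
(-30*(-18) + 2406)/(√(473 - 586) + 4080) = (540 + 2406)/(√(-113) + 4080) = 2946/(I*√113 + 4080) = 2946/(4080 + I*√113)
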